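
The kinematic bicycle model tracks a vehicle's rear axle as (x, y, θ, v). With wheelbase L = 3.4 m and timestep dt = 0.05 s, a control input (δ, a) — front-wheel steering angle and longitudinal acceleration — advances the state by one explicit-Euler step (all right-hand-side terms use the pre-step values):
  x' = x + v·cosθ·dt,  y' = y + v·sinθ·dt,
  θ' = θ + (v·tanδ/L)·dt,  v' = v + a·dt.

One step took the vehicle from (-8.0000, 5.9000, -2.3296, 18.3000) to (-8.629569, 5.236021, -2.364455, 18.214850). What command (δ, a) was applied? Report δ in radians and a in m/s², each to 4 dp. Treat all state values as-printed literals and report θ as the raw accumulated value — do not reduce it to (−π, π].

δ = -0.1288, a = -1.7030

a = (v'−v)/dt = (-0.085150)/0.05 = -1.7030
Δθ = θ'−θ = -0.034855;  (v·dt/L) = 18.3000·0.05/3.4 = 0.269118
tan δ = Δθ·L/(v·dt) = -0.129516  →  δ = -0.1288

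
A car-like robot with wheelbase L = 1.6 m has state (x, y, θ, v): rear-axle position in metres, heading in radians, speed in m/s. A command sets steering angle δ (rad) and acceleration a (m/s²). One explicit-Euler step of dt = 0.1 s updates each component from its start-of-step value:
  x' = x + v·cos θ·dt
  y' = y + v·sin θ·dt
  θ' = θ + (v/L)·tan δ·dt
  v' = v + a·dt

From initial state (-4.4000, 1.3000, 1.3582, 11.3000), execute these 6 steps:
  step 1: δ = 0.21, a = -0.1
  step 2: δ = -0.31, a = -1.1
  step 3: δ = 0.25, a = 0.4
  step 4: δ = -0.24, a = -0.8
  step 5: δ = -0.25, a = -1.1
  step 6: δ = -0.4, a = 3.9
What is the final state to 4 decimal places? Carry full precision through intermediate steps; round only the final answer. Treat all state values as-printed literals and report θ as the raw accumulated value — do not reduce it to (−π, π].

(-2.8531, 7.7776, 0.8203, 11.4200)

after step 1 (δ=0.21, a=-0.1): (-4.161572, 2.404560, 1.508732, 11.290000)
after step 2 (δ=-0.31, a=-1.1): (-4.091546, 3.531386, 1.282701, 11.180000)
after step 3 (δ=0.25, a=0.4): (-3.773892, 4.603309, 1.461121, 11.220000)
after step 4 (δ=-0.24, a=-0.8): (-3.651083, 5.718568, 1.289513, 11.140000)
after step 5 (δ=-0.25, a=-1.1): (-3.341849, 6.788788, 1.111732, 11.030000)
after step 6 (δ=-0.4, a=3.9): (-2.853099, 7.777591, 0.820268, 11.420000)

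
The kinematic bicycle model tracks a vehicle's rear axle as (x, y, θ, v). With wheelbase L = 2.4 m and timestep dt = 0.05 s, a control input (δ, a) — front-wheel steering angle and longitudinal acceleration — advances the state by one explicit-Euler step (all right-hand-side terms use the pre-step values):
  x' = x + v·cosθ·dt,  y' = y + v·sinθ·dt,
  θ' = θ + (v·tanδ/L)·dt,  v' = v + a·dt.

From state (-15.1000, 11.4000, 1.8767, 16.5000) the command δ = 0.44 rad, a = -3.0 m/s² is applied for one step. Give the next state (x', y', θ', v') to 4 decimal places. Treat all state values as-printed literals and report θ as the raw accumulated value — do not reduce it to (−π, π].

x' = -15.1000 + 16.5000·cos(1.8767)·0.05 = -15.3485
y' = 11.4000 + 16.5000·sin(1.8767)·0.05 = 12.1867
θ' = 1.8767 + (16.5000/2.4)·tan(0.44)·0.05 = 2.0385
v' = 16.5000 − 3.0000·0.05 = 16.3500

(-15.3485, 12.1867, 2.0385, 16.3500)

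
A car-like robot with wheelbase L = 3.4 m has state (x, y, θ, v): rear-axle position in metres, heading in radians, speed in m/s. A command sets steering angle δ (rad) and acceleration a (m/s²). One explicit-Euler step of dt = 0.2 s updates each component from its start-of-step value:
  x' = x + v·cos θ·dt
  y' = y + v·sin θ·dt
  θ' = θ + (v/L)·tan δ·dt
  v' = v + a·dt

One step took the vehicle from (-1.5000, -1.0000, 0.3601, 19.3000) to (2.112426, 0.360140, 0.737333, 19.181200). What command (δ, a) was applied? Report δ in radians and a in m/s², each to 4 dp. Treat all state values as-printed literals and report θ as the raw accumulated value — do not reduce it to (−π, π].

a = (v'−v)/dt = (-0.118800)/0.2 = -0.5940
Δθ = θ'−θ = 0.377233;  (v·dt/L) = 19.3000·0.2/3.4 = 1.135294
tan δ = Δθ·L/(v·dt) = 0.332278  →  δ = 0.3208

δ = 0.3208, a = -0.5940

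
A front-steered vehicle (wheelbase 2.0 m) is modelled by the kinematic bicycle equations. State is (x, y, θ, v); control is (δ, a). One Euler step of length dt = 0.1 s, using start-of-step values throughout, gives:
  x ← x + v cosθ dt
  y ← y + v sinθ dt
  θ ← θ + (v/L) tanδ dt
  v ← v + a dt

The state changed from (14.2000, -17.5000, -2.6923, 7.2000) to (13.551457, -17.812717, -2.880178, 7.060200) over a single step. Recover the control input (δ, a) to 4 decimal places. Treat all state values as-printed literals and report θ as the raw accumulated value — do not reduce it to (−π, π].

a = (v'−v)/dt = (-0.139800)/0.1 = -1.3980
Δθ = θ'−θ = -0.187878;  (v·dt/L) = 7.2000·0.1/2.0 = 0.360000
tan δ = Δθ·L/(v·dt) = -0.521883  →  δ = -0.4810

δ = -0.4810, a = -1.3980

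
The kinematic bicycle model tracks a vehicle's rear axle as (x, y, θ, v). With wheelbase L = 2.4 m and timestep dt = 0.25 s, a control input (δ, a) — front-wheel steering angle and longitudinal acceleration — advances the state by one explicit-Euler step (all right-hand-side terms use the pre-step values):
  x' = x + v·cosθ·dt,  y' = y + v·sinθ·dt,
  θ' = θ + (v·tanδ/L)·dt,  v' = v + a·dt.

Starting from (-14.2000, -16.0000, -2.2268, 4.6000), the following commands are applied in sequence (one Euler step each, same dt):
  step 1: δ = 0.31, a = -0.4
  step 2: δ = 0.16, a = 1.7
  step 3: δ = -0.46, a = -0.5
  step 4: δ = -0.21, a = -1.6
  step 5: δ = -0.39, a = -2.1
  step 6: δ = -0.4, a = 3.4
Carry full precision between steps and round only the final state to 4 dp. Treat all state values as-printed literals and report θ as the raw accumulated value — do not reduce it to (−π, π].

(-18.2905, -21.2692, -2.7175, 4.7250)

after step 1 (δ=0.31, a=-0.4): (-14.901448, -16.911302, -2.073310, 4.500000)
after step 2 (δ=0.16, a=1.7): (-15.443282, -17.897223, -1.997663, 4.925000)
after step 3 (δ=-0.46, a=-0.5): (-15.953045, -19.017990, -2.251839, 4.800000)
after step 4 (δ=-0.21, a=-1.6): (-16.708568, -19.950290, -2.358410, 4.400000)
after step 5 (δ=-0.39, a=-2.1): (-17.488107, -20.726383, -2.546810, 3.875000)
after step 6 (δ=-0.4, a=3.4): (-18.290494, -21.269201, -2.717469, 4.725000)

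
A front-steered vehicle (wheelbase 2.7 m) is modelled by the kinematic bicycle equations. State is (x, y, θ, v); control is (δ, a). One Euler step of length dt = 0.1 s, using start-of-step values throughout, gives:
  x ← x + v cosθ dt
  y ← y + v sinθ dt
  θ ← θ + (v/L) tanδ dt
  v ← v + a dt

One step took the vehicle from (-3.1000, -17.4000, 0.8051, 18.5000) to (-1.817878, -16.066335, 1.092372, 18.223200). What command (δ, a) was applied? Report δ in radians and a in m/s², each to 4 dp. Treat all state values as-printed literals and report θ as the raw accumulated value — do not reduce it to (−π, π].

a = (v'−v)/dt = (-0.276800)/0.1 = -2.7680
Δθ = θ'−θ = 0.287272;  (v·dt/L) = 18.5000·0.1/2.7 = 0.685185
tan δ = Δθ·L/(v·dt) = 0.419262  →  δ = 0.3970

δ = 0.3970, a = -2.7680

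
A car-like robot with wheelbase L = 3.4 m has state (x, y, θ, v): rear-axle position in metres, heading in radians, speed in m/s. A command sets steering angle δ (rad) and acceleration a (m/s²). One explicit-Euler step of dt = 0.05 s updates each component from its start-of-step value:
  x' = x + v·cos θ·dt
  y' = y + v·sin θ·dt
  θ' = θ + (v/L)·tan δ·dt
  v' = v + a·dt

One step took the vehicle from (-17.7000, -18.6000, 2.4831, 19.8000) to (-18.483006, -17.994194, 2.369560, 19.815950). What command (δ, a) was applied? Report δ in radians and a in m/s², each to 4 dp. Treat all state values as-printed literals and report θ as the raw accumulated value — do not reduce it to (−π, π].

δ = -0.3718, a = 0.3190

a = (v'−v)/dt = (0.015950)/0.05 = 0.3190
Δθ = θ'−θ = -0.113540;  (v·dt/L) = 19.8000·0.05/3.4 = 0.291176
tan δ = Δθ·L/(v·dt) = -0.389935  →  δ = -0.3718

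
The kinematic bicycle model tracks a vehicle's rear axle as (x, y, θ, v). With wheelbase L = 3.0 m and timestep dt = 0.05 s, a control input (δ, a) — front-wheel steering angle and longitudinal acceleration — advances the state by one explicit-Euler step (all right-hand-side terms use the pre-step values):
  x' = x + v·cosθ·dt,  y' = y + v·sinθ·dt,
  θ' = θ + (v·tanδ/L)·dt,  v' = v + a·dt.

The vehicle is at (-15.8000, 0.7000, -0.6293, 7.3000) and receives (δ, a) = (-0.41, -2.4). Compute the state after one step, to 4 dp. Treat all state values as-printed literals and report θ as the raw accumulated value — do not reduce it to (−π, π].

(-15.5049, 0.4852, -0.6822, 7.1800)

x' = -15.8000 + 7.3000·cos(-0.6293)·0.05 = -15.5049
y' = 0.7000 + 7.3000·sin(-0.6293)·0.05 = 0.4852
θ' = -0.6293 + (7.3000/3.0)·tan(-0.41)·0.05 = -0.6822
v' = 7.3000 − 2.4000·0.05 = 7.1800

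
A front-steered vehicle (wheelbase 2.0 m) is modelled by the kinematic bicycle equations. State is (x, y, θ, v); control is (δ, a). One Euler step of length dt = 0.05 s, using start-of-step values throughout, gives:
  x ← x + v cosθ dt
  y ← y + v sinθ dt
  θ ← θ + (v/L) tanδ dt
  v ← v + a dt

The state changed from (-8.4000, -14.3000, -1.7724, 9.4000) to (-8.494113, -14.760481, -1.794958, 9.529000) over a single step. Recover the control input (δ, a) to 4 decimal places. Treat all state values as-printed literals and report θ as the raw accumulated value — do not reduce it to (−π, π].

δ = -0.0957, a = 2.5800

a = (v'−v)/dt = (0.129000)/0.05 = 2.5800
Δθ = θ'−θ = -0.022558;  (v·dt/L) = 9.4000·0.05/2.0 = 0.235000
tan δ = Δθ·L/(v·dt) = -0.095991  →  δ = -0.0957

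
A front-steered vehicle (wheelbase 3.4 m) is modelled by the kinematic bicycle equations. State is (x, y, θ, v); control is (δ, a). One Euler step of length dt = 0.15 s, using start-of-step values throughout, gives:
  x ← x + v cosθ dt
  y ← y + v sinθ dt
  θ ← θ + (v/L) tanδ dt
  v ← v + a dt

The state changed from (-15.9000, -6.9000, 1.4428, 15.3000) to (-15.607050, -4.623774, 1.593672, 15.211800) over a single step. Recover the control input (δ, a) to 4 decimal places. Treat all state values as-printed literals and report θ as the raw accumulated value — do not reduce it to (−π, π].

a = (v'−v)/dt = (-0.088200)/0.15 = -0.5880
Δθ = θ'−θ = 0.150872;  (v·dt/L) = 15.3000·0.15/3.4 = 0.675000
tan δ = Δθ·L/(v·dt) = 0.223514  →  δ = 0.2199

δ = 0.2199, a = -0.5880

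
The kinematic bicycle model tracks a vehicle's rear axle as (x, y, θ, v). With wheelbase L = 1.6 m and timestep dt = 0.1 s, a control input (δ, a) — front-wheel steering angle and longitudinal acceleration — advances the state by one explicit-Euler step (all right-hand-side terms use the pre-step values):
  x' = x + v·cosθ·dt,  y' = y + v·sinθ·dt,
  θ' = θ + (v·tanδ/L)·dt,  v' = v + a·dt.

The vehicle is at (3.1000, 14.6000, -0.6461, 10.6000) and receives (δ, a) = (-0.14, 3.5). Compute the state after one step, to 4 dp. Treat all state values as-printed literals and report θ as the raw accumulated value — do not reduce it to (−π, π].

x' = 3.1000 + 10.6000·cos(-0.6461)·0.1 = 3.9463
y' = 14.6000 + 10.6000·sin(-0.6461)·0.1 = 13.9618
θ' = -0.6461 + (10.6000/1.6)·tan(-0.14)·0.1 = -0.7395
v' = 10.6000 + 3.5000·0.1 = 10.9500

(3.9463, 13.9618, -0.7395, 10.9500)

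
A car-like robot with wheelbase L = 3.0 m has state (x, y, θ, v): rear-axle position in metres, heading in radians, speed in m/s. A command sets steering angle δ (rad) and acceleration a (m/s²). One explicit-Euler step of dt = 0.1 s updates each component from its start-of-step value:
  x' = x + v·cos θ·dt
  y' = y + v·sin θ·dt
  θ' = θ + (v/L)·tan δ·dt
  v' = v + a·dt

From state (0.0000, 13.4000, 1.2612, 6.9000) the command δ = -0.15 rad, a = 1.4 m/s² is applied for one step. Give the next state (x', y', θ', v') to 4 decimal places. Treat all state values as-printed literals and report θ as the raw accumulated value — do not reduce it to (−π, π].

x' = 0.0000 + 6.9000·cos(1.2612)·0.1 = 0.2102
y' = 13.4000 + 6.9000·sin(1.2612)·0.1 = 14.0572
θ' = 1.2612 + (6.9000/3.0)·tan(-0.15)·0.1 = 1.2264
v' = 6.9000 + 1.4000·0.1 = 7.0400

(0.2102, 14.0572, 1.2264, 7.0400)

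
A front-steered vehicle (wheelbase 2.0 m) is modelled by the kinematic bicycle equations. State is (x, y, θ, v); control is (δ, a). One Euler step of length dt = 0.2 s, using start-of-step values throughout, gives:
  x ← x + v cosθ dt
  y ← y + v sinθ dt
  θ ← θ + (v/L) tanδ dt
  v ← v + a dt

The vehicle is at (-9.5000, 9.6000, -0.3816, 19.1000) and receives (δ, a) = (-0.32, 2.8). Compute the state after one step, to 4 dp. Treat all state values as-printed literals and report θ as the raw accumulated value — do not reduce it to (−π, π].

(-5.9548, 8.1774, -1.0146, 19.6600)

x' = -9.5000 + 19.1000·cos(-0.3816)·0.2 = -5.9548
y' = 9.6000 + 19.1000·sin(-0.3816)·0.2 = 8.1774
θ' = -0.3816 + (19.1000/2.0)·tan(-0.32)·0.2 = -1.0146
v' = 19.1000 + 2.8000·0.2 = 19.6600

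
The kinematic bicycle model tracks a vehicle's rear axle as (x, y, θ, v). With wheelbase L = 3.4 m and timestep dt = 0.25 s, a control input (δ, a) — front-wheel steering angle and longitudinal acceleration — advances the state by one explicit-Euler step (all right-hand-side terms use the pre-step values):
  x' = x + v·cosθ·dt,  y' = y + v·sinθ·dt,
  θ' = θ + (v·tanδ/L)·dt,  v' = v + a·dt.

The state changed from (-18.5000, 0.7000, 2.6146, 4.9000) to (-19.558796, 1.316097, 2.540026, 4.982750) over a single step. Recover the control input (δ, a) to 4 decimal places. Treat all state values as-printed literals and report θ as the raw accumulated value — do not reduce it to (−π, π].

a = (v'−v)/dt = (0.082750)/0.25 = 0.3310
Δθ = θ'−θ = -0.074574;  (v·dt/L) = 4.9000·0.25/3.4 = 0.360294
tan δ = Δθ·L/(v·dt) = -0.206981  →  δ = -0.2041

δ = -0.2041, a = 0.3310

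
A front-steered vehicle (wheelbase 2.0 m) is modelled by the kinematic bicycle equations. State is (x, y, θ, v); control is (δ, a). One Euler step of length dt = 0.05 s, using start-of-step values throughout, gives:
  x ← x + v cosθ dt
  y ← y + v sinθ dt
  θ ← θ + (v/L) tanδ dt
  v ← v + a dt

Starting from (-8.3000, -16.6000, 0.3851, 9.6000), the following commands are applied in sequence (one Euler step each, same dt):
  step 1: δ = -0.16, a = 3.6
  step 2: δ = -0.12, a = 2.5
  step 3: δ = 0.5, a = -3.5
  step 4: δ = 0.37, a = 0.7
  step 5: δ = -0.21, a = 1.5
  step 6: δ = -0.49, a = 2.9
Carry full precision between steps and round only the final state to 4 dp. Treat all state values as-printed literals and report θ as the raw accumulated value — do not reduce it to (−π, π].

after step 1 (δ=-0.16, a=3.6): (-7.855155, -16.419687, 0.346369, 9.780000)
after step 2 (δ=-0.12, a=2.5): (-7.395196, -16.253679, 0.316887, 9.905000)
after step 3 (δ=0.5, a=-3.5): (-6.924604, -16.099354, 0.452165, 9.730000)
after step 4 (δ=0.37, a=0.7): (-6.486996, -15.886795, 0.546513, 9.765000)
after step 5 (δ=-0.21, a=1.5): (-6.069864, -15.633046, 0.494480, 9.840000)
after step 6 (δ=-0.49, a=2.9): (-5.636797, -15.399556, 0.363266, 9.985000)

(-5.6368, -15.3996, 0.3633, 9.9850)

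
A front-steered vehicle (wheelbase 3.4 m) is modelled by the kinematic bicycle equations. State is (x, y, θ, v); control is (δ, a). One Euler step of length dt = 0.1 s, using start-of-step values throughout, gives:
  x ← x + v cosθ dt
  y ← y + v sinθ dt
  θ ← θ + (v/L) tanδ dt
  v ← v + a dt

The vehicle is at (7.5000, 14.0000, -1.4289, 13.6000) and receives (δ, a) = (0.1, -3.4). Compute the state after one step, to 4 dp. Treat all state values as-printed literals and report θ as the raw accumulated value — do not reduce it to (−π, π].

x' = 7.5000 + 13.6000·cos(-1.4289)·0.1 = 7.6923
y' = 14.0000 + 13.6000·sin(-1.4289)·0.1 = 12.6537
θ' = -1.4289 + (13.6000/3.4)·tan(0.1)·0.1 = -1.3888
v' = 13.6000 − 3.4000·0.1 = 13.2600

(7.6923, 12.6537, -1.3888, 13.2600)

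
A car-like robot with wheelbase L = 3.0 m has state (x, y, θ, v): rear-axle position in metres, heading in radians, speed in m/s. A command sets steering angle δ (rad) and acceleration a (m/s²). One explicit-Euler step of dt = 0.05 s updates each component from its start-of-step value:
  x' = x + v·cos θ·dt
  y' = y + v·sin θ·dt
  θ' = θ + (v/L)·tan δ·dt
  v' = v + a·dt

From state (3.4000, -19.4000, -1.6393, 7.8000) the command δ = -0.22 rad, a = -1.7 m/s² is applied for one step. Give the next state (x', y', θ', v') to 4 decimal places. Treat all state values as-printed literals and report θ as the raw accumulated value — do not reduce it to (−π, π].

(3.3733, -19.7891, -1.6684, 7.7150)

x' = 3.4000 + 7.8000·cos(-1.6393)·0.05 = 3.3733
y' = -19.4000 + 7.8000·sin(-1.6393)·0.05 = -19.7891
θ' = -1.6393 + (7.8000/3.0)·tan(-0.22)·0.05 = -1.6684
v' = 7.8000 − 1.7000·0.05 = 7.7150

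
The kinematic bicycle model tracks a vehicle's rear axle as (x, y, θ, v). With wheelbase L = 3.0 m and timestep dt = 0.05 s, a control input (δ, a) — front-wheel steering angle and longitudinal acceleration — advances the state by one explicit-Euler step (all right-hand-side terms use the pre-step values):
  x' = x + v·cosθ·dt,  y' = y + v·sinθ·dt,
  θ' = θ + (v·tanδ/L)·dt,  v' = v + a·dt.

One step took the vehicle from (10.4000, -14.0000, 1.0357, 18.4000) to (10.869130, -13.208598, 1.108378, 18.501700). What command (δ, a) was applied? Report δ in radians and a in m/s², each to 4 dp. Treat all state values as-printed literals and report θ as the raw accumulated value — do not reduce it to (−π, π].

a = (v'−v)/dt = (0.101700)/0.05 = 2.0340
Δθ = θ'−θ = 0.072678;  (v·dt/L) = 18.4000·0.05/3.0 = 0.306667
tan δ = Δθ·L/(v·dt) = 0.236993  →  δ = 0.2327

δ = 0.2327, a = 2.0340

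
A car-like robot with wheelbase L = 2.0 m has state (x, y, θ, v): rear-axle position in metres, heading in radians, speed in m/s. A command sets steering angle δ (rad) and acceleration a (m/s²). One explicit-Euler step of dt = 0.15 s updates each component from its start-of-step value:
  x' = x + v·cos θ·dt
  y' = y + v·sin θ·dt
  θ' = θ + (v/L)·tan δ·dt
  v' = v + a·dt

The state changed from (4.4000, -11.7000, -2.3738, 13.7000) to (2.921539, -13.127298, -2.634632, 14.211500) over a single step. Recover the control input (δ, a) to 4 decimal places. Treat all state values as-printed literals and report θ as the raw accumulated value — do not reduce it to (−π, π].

δ = -0.2486, a = 3.4100

a = (v'−v)/dt = (0.511500)/0.15 = 3.4100
Δθ = θ'−θ = -0.260832;  (v·dt/L) = 13.7000·0.15/2.0 = 1.027500
tan δ = Δθ·L/(v·dt) = -0.253851  →  δ = -0.2486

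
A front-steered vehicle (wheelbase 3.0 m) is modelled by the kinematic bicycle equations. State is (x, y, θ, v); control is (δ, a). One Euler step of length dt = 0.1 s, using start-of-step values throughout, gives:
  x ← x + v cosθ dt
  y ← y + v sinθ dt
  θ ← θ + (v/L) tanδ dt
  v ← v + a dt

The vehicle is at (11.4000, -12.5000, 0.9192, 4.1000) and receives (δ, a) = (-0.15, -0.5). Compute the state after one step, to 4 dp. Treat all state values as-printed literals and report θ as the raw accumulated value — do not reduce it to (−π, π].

(11.6486, -12.1740, 0.8985, 4.0500)

x' = 11.4000 + 4.1000·cos(0.9192)·0.1 = 11.6486
y' = -12.5000 + 4.1000·sin(0.9192)·0.1 = -12.1740
θ' = 0.9192 + (4.1000/3.0)·tan(-0.15)·0.1 = 0.8985
v' = 4.1000 − 0.5000·0.1 = 4.0500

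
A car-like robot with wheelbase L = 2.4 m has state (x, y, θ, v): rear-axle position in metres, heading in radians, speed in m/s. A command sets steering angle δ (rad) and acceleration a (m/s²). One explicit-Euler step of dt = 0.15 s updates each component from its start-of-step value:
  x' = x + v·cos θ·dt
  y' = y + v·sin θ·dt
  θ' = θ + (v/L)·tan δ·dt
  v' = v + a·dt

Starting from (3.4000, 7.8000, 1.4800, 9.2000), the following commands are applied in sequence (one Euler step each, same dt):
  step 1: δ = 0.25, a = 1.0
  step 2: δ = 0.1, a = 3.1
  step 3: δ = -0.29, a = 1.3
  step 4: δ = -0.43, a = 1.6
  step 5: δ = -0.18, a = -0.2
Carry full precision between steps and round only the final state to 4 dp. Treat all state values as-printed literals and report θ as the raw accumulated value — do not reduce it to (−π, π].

(3.9157, 14.9766, 1.0989, 10.2200)

after step 1 (δ=0.25, a=1.0): (3.525127, 9.174316, 1.626822, 9.350000)
after step 2 (δ=0.1, a=3.1): (3.446592, 10.574615, 1.685455, 9.815000)
after step 3 (δ=-0.29, a=1.3): (3.278156, 12.037198, 1.502397, 10.010000)
after step 4 (δ=-0.43, a=1.6): (3.380778, 13.535187, 1.215472, 10.250000)
after step 5 (δ=-0.18, a=-0.2): (3.915665, 14.976645, 1.098898, 10.220000)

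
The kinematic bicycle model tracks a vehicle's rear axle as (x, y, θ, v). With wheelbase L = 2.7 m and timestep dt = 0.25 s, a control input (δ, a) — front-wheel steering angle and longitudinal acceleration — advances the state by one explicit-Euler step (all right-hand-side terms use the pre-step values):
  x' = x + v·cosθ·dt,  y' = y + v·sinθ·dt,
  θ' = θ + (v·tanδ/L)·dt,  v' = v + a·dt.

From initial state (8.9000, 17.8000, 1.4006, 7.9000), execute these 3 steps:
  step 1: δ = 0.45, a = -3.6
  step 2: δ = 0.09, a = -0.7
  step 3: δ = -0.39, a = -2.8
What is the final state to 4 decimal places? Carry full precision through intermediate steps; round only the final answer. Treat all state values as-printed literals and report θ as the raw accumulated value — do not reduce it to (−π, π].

after step 1 (δ=0.45, a=-3.6): (9.234517, 19.746464, 1.753946, 7.000000)
after step 2 (δ=0.09, a=-0.7): (8.915795, 21.467195, 1.812437, 6.825000)
after step 3 (δ=-0.39, a=-2.8): (8.507495, 23.123873, 1.552673, 6.125000)

(8.5075, 23.1239, 1.5527, 6.1250)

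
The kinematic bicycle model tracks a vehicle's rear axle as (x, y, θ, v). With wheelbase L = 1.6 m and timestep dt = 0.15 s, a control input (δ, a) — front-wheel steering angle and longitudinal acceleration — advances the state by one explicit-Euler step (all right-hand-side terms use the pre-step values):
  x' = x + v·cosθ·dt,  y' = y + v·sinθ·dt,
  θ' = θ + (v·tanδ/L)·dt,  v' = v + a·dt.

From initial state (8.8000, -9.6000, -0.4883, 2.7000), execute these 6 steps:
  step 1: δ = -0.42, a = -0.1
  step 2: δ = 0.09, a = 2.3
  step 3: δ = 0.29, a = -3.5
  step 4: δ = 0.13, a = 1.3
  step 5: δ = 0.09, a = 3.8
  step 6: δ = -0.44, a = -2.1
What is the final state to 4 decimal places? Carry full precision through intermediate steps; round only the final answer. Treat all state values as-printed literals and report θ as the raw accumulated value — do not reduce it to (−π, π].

after step 1 (δ=-0.42, a=-0.1): (9.157668, -9.789996, -0.601339, 2.685000)
after step 2 (δ=0.09, a=2.3): (9.489768, -10.017850, -0.578623, 3.030000)
after step 3 (δ=0.29, a=-3.5): (9.870282, -10.266403, -0.493855, 2.505000)
after step 4 (δ=0.13, a=1.3): (10.201135, -10.444518, -0.463152, 2.700000)
after step 5 (δ=0.09, a=3.8): (10.563468, -10.625460, -0.440309, 3.270000)
after step 6 (δ=-0.44, a=-2.1): (11.007184, -10.834520, -0.584633, 2.955000)

(11.0072, -10.8345, -0.5846, 2.9550)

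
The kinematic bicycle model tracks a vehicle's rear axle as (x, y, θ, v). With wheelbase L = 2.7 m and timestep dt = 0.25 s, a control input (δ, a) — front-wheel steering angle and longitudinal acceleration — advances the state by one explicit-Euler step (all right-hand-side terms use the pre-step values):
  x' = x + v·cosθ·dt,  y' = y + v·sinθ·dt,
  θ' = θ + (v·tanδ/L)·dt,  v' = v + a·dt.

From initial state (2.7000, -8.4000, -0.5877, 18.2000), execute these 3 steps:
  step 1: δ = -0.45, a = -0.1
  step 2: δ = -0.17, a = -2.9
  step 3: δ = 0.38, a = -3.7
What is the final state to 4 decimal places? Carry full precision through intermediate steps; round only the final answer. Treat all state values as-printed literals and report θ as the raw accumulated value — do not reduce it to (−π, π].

after step 1 (δ=-0.45, a=-0.1): (6.486592, -10.922740, -1.401737, 18.175000)
after step 2 (δ=-0.17, a=-2.9): (7.251101, -15.401712, -1.690613, 17.450000)
after step 3 (δ=0.38, a=-3.7): (6.729648, -19.732935, -1.045266, 16.525000)

(6.7296, -19.7329, -1.0453, 16.5250)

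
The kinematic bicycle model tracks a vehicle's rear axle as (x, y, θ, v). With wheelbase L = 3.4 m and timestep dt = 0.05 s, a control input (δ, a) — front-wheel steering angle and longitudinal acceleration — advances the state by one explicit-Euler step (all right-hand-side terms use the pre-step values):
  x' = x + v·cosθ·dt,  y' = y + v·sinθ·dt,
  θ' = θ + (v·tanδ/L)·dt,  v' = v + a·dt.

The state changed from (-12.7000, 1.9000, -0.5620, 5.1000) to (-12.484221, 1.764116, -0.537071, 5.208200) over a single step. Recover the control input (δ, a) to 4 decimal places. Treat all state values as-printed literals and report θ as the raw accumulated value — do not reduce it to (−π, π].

δ = 0.3209, a = 2.1640

a = (v'−v)/dt = (0.108200)/0.05 = 2.1640
Δθ = θ'−θ = 0.024929;  (v·dt/L) = 5.1000·0.05/3.4 = 0.075000
tan δ = Δθ·L/(v·dt) = 0.332387  →  δ = 0.3209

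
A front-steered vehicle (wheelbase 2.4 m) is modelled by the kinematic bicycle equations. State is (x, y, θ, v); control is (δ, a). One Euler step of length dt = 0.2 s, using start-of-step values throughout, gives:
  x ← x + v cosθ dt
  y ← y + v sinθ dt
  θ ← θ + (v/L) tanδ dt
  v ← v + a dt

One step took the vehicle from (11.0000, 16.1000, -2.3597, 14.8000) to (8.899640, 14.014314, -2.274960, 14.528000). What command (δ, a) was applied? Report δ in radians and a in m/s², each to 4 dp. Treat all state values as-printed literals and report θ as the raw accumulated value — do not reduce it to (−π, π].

a = (v'−v)/dt = (-0.272000)/0.2 = -1.3600
Δθ = θ'−θ = 0.084740;  (v·dt/L) = 14.8000·0.2/2.4 = 1.233333
tan δ = Δθ·L/(v·dt) = 0.068708  →  δ = 0.0686

δ = 0.0686, a = -1.3600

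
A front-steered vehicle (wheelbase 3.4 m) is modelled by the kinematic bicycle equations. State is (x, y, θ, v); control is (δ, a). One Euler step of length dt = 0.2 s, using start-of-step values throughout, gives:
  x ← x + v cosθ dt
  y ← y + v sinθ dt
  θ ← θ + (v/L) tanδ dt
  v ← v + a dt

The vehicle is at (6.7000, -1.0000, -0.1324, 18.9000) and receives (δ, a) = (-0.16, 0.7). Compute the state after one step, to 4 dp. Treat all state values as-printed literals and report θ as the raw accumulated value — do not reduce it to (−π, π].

x' = 6.7000 + 18.9000·cos(-0.1324)·0.2 = 10.4469
y' = -1.0000 + 18.9000·sin(-0.1324)·0.2 = -1.4990
θ' = -0.1324 + (18.9000/3.4)·tan(-0.16)·0.2 = -0.3118
v' = 18.9000 + 0.7000·0.2 = 19.0400

(10.4469, -1.4990, -0.3118, 19.0400)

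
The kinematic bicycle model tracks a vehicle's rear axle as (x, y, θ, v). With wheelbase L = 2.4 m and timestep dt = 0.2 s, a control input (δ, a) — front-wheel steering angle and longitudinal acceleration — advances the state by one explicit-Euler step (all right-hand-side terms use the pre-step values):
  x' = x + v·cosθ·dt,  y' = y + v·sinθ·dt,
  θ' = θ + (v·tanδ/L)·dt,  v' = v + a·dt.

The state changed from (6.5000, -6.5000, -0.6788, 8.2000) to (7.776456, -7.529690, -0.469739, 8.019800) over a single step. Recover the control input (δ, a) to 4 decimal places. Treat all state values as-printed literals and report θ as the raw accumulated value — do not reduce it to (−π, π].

δ = 0.2969, a = -0.9010

a = (v'−v)/dt = (-0.180200)/0.2 = -0.9010
Δθ = θ'−θ = 0.209061;  (v·dt/L) = 8.2000·0.2/2.4 = 0.683333
tan δ = Δθ·L/(v·dt) = 0.305943  →  δ = 0.2969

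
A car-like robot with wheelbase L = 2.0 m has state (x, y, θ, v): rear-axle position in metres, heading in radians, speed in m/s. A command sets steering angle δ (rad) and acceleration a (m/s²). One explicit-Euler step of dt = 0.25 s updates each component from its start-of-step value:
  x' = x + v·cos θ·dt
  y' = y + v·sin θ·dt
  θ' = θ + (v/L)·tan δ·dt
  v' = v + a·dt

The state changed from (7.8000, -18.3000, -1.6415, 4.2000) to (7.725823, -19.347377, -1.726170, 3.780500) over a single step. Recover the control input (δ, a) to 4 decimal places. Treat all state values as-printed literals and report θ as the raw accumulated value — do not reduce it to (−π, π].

a = (v'−v)/dt = (-0.419500)/0.25 = -1.6780
Δθ = θ'−θ = -0.084670;  (v·dt/L) = 4.2000·0.25/2.0 = 0.525000
tan δ = Δθ·L/(v·dt) = -0.161276  →  δ = -0.1599

δ = -0.1599, a = -1.6780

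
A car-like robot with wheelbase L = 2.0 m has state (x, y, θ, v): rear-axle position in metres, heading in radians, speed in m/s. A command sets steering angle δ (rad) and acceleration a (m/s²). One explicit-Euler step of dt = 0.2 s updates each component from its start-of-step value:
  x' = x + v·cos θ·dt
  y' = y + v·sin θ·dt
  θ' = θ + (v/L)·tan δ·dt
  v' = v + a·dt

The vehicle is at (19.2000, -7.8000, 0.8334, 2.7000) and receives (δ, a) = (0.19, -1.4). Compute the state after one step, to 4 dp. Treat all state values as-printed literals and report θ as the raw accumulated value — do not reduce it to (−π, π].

x' = 19.2000 + 2.7000·cos(0.8334)·0.2 = 19.5631
y' = -7.8000 + 2.7000·sin(0.8334)·0.2 = -7.4003
θ' = 0.8334 + (2.7000/2.0)·tan(0.19)·0.2 = 0.8853
v' = 2.7000 − 1.4000·0.2 = 2.4200

(19.5631, -7.4003, 0.8853, 2.4200)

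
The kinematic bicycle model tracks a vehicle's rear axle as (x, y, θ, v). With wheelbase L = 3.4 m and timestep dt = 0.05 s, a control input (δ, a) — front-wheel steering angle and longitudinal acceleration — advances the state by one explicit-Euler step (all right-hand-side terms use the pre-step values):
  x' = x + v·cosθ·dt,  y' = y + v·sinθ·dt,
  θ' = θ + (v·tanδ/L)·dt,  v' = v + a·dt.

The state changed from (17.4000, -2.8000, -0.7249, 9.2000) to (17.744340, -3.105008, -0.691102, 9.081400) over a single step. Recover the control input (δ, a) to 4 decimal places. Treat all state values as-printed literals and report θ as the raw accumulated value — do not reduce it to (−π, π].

δ = 0.2448, a = -2.3720

a = (v'−v)/dt = (-0.118600)/0.05 = -2.3720
Δθ = θ'−θ = 0.033798;  (v·dt/L) = 9.2000·0.05/3.4 = 0.135294
tan δ = Δθ·L/(v·dt) = 0.249811  →  δ = 0.2448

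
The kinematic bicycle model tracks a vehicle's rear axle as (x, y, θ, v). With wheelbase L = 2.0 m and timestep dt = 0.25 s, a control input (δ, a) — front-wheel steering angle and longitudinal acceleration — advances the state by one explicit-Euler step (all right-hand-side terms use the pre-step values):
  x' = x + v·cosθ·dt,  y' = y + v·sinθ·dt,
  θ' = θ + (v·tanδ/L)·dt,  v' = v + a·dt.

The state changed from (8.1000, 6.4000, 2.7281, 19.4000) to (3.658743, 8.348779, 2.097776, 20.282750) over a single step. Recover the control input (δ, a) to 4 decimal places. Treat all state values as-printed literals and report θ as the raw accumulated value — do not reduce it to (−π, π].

a = (v'−v)/dt = (0.882750)/0.25 = 3.5310
Δθ = θ'−θ = -0.630324;  (v·dt/L) = 19.4000·0.25/2.0 = 2.425000
tan δ = Δθ·L/(v·dt) = -0.259927  →  δ = -0.2543

δ = -0.2543, a = 3.5310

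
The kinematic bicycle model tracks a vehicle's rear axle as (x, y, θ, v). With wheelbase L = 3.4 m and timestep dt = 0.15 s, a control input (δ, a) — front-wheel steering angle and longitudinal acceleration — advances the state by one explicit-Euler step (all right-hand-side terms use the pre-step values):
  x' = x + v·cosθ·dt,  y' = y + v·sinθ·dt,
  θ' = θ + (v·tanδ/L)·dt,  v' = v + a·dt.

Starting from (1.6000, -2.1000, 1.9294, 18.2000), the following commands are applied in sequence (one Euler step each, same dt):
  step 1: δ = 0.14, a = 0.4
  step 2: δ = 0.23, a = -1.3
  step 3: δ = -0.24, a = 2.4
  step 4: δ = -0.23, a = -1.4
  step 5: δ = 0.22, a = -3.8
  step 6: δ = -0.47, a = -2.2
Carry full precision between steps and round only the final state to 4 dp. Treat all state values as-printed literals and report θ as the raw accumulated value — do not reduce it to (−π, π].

after step 1 (δ=0.14, a=0.4): (0.641860, 0.456339, 2.042552, 18.260000)
after step 2 (δ=0.23, a=-1.3): (-0.602881, 2.896163, 2.231175, 18.065000)
after step 3 (δ=-0.24, a=2.4): (-2.265085, 5.036215, 2.036140, 18.425000)
after step 4 (δ=-0.23, a=-1.4): (-3.505261, 7.506088, 1.845812, 18.215000)
after step 5 (δ=0.22, a=-3.8): (-4.247237, 10.135663, 2.025513, 17.645000)
after step 6 (δ=-0.47, a=-2.2): (-5.409710, 12.513465, 1.630084, 17.315000)

(-5.4097, 12.5135, 1.6301, 17.3150)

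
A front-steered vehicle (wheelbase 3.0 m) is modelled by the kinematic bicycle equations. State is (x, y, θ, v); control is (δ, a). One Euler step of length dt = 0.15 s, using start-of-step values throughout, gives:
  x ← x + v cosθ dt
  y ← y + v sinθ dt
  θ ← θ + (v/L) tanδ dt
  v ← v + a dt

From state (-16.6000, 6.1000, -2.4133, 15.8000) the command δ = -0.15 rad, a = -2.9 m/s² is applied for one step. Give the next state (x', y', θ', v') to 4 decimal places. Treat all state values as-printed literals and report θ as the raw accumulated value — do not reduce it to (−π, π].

x' = -16.6000 + 15.8000·cos(-2.4133)·0.15 = -18.3688
y' = 6.1000 + 15.8000·sin(-2.4133)·0.15 = 4.5225
θ' = -2.4133 + (15.8000/3.0)·tan(-0.15)·0.15 = -2.5327
v' = 15.8000 − 2.9000·0.15 = 15.3650

(-18.3688, 4.5225, -2.5327, 15.3650)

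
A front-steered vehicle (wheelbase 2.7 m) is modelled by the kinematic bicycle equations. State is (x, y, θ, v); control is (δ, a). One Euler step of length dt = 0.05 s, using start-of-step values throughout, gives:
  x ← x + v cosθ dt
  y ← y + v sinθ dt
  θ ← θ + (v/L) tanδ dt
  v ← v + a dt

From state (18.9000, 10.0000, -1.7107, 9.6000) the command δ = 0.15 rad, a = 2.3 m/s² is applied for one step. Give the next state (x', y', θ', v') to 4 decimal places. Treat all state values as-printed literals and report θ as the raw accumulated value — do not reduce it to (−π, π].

(18.8331, 9.5247, -1.6838, 9.7150)

x' = 18.9000 + 9.6000·cos(-1.7107)·0.05 = 18.8331
y' = 10.0000 + 9.6000·sin(-1.7107)·0.05 = 9.5247
θ' = -1.7107 + (9.6000/2.7)·tan(0.15)·0.05 = -1.6838
v' = 9.6000 + 2.3000·0.05 = 9.7150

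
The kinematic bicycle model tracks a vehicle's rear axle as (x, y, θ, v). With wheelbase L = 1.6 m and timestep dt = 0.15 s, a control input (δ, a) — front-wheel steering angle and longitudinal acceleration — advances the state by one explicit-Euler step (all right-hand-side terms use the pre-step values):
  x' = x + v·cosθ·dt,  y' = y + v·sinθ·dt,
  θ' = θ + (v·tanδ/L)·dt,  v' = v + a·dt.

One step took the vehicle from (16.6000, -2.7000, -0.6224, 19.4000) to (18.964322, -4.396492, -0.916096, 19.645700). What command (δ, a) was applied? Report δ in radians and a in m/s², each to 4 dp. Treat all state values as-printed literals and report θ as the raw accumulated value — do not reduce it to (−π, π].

δ = -0.1601, a = 1.6380

a = (v'−v)/dt = (0.245700)/0.15 = 1.6380
Δθ = θ'−θ = -0.293696;  (v·dt/L) = 19.4000·0.15/1.6 = 1.818750
tan δ = Δθ·L/(v·dt) = -0.161482  →  δ = -0.1601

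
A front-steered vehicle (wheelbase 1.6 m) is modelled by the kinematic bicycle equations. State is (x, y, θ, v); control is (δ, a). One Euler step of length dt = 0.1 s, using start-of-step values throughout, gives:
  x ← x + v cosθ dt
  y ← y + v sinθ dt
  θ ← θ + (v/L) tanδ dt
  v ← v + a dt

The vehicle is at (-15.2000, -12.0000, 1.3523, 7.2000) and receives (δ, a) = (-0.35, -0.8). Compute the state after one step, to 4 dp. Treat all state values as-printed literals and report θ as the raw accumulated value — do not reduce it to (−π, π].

(-15.0439, -11.2971, 1.1880, 7.1200)

x' = -15.2000 + 7.2000·cos(1.3523)·0.1 = -15.0439
y' = -12.0000 + 7.2000·sin(1.3523)·0.1 = -11.2971
θ' = 1.3523 + (7.2000/1.6)·tan(-0.35)·0.1 = 1.1880
v' = 7.2000 − 0.8000·0.1 = 7.1200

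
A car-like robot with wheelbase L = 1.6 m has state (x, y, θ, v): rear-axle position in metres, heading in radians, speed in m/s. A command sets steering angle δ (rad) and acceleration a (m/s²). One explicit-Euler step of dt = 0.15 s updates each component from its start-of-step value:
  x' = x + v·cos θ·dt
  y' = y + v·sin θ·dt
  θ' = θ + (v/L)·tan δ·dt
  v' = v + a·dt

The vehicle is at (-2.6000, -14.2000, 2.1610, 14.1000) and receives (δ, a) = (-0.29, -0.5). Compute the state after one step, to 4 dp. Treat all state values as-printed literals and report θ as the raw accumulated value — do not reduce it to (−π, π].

x' = -2.6000 + 14.1000·cos(2.1610)·0.15 = -3.7771
y' = -14.2000 + 14.1000·sin(2.1610)·0.15 = -12.4428
θ' = 2.1610 + (14.1000/1.6)·tan(-0.29)·0.15 = 1.7665
v' = 14.1000 − 0.5000·0.15 = 14.0250

(-3.7771, -12.4428, 1.7665, 14.0250)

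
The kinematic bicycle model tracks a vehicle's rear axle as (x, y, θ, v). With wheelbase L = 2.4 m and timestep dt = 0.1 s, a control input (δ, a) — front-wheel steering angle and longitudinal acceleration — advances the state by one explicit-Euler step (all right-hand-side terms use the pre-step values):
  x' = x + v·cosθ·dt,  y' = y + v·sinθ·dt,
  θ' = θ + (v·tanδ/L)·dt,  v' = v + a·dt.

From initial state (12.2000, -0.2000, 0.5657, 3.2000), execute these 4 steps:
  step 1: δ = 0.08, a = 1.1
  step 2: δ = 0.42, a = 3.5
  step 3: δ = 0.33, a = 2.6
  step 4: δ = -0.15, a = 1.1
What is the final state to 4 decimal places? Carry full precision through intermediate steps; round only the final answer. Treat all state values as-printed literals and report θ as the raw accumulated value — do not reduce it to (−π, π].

(13.3440, 0.6195, 0.6655, 4.0300)

after step 1 (δ=0.08, a=1.1): (12.470148, -0.028478, 0.576389, 3.310000)
after step 2 (δ=0.42, a=3.5): (12.747671, 0.151917, 0.637979, 3.660000)
after step 3 (δ=0.33, a=2.6): (13.041679, 0.369897, 0.690214, 3.920000)
after step 4 (δ=-0.15, a=1.1): (13.343954, 0.619485, 0.665529, 4.030000)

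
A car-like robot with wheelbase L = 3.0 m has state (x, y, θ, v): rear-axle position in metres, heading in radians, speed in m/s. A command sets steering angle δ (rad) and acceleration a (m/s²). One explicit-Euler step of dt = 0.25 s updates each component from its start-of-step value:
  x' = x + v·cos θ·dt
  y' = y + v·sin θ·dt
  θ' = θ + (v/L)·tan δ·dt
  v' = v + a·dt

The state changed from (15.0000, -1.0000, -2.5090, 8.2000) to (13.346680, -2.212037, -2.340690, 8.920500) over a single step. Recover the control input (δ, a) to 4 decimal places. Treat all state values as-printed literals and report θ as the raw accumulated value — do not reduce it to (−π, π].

a = (v'−v)/dt = (0.720500)/0.25 = 2.8820
Δθ = θ'−θ = 0.168310;  (v·dt/L) = 8.2000·0.25/3.0 = 0.683333
tan δ = Δθ·L/(v·dt) = 0.246307  →  δ = 0.2415

δ = 0.2415, a = 2.8820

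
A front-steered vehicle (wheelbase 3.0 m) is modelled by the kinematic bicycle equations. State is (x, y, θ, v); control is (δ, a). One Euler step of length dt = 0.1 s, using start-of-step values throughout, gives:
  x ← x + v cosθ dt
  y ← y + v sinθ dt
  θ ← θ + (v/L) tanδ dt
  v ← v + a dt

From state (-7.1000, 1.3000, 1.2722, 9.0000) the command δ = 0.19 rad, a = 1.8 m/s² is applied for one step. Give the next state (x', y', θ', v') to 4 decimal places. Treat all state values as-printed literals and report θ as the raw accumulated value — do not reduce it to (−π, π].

x' = -7.1000 + 9.0000·cos(1.2722)·0.1 = -6.8352
y' = 1.3000 + 9.0000·sin(1.2722)·0.1 = 2.1602
θ' = 1.2722 + (9.0000/3.0)·tan(0.19)·0.1 = 1.3299
v' = 9.0000 + 1.8000·0.1 = 9.1800

(-6.8352, 2.1602, 1.3299, 9.1800)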